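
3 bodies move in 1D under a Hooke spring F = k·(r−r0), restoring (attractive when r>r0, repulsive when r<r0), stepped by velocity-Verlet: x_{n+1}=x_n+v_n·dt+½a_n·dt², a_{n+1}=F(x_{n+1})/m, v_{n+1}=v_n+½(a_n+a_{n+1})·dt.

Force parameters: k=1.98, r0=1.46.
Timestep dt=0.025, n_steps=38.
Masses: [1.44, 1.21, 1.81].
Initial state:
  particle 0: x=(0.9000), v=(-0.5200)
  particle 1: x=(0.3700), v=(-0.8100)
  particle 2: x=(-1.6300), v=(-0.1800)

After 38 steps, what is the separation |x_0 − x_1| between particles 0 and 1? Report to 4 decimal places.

1.3222

step 0: x0=(0.9000) x1=(0.3700) x2=(-1.6300)
step 1: x0=(0.8869) x1=(0.3490) x2=(-1.6339)
step 2: x0=(0.8738) x1=(0.3265) x2=(-1.6368)
step 3: x0=(0.8605) x1=(0.3026) x2=(-1.6386)
step 4: x0=(0.8470) x1=(0.2772) x2=(-1.6394)
step 5: x0=(0.8335) x1=(0.2505) x2=(-1.6391)
step 6: x0=(0.8199) x1=(0.2225) x2=(-1.6379)
step 7: x0=(0.8061) x1=(0.1931) x2=(-1.6357)
step 8: x0=(0.7922) x1=(0.1625) x2=(-1.6326)
step 9: x0=(0.7782) x1=(0.1307) x2=(-1.6286)
step 10: x0=(0.7641) x1=(0.0978) x2=(-1.6237)
step 11: x0=(0.7499) x1=(0.0638) x2=(-1.6181)
step 12: x0=(0.7355) x1=(0.0288) x2=(-1.6116)
step 13: x0=(0.7211) x1=(-0.0072) x2=(-1.6045)
step 14: x0=(0.7065) x1=(-0.0440) x2=(-1.5966)
step 15: x0=(0.6918) x1=(-0.0817) x2=(-1.5881)
step 16: x0=(0.6770) x1=(-0.1201) x2=(-1.5790)
step 17: x0=(0.6621) x1=(-0.1592) x2=(-1.5694)
step 18: x0=(0.6471) x1=(-0.1990) x2=(-1.5593)
step 19: x0=(0.6319) x1=(-0.2392) x2=(-1.5487)
step 20: x0=(0.6167) x1=(-0.2799) x2=(-1.5377)
step 21: x0=(0.6013) x1=(-0.3209) x2=(-1.5264)
step 22: x0=(0.5858) x1=(-0.3623) x2=(-1.5149)
step 23: x0=(0.5702) x1=(-0.4038) x2=(-1.5031)
step 24: x0=(0.5545) x1=(-0.4455) x2=(-1.4911)
step 25: x0=(0.5387) x1=(-0.4872) x2=(-1.4790)
step 26: x0=(0.5228) x1=(-0.5289) x2=(-1.4668)
step 27: x0=(0.5068) x1=(-0.5705) x2=(-1.4547)
step 28: x0=(0.4907) x1=(-0.6119) x2=(-1.4426)
step 29: x0=(0.4744) x1=(-0.6530) x2=(-1.4306)
step 30: x0=(0.4581) x1=(-0.6937) x2=(-1.4187)
step 31: x0=(0.4417) x1=(-0.7340) x2=(-1.4071)
step 32: x0=(0.4252) x1=(-0.7738) x2=(-1.3957)
step 33: x0=(0.4086) x1=(-0.8130) x2=(-1.3847)
step 34: x0=(0.3919) x1=(-0.8516) x2=(-1.3741)
step 35: x0=(0.3752) x1=(-0.8894) x2=(-1.3639)
step 36: x0=(0.3584) x1=(-0.9264) x2=(-1.3541)
step 37: x0=(0.3415) x1=(-0.9625) x2=(-1.3449)
step 38: x0=(0.3245) x1=(-0.9977) x2=(-1.3363)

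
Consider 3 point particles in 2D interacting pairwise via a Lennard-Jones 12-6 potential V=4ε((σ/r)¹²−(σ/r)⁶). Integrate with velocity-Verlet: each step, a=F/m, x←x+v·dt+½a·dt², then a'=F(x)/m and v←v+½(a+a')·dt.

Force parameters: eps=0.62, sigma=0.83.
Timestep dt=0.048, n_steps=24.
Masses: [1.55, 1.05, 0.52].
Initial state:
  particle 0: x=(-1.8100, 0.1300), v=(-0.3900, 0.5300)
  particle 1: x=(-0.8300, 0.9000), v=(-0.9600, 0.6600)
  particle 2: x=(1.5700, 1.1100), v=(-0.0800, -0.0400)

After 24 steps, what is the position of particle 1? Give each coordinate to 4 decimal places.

step 0: x0=(-1.8100, 0.1300) x1=(-0.8300, 0.9000) x2=(1.5700, 1.1100)
step 1: x0=(-1.8282, 0.1558) x1=(-0.8768, 0.9311) x2=(1.5661, 1.1081)
step 2: x0=(-1.8454, 0.1826) x1=(-0.9252, 0.9609) x2=(1.5622, 1.1062)
step 3: x0=(-1.8613, 0.2103) x1=(-0.9753, 0.9892) x2=(1.5583, 1.1042)
step 4: x0=(-1.8760, 0.2391) x1=(-1.0273, 1.0159) x2=(1.5543, 1.1023)
step 5: x0=(-1.8892, 0.2693) x1=(-1.0814, 1.0406) x2=(1.5503, 1.1004)
step 6: x0=(-1.9008, 0.3010) x1=(-1.1379, 1.0631) x2=(1.5462, 1.0984)
step 7: x0=(-1.9107, 0.3344) x1=(-1.1969, 1.0829) x2=(1.5422, 1.0965)
step 8: x0=(-1.9187, 0.3698) x1=(-1.2586, 1.0999) x2=(1.5381, 1.0946)
step 9: x0=(-1.9252, 0.4069) x1=(-1.3226, 1.1145) x2=(1.5340, 1.0926)
step 10: x0=(-1.9318, 0.4438) x1=(-1.3864, 1.1292) x2=(1.5299, 1.0907)
step 11: x0=(-1.9435, 0.4743) x1=(-1.4427, 1.1534) x2=(1.5257, 1.0887)
step 12: x0=(-1.9667, 0.4893) x1=(-1.4821, 1.2005) x2=(1.5216, 1.0868)
step 13: x0=(-1.9969, 0.4939) x1=(-1.5110, 1.2630) x2=(1.5174, 1.0849)
step 14: x0=(-2.0284, 0.4967) x1=(-1.5382, 1.3281) x2=(1.5132, 1.0829)
step 15: x0=(-2.0589, 0.5009) x1=(-1.5667, 1.3910) x2=(1.5090, 1.0810)
step 16: x0=(-2.0881, 0.5075) x1=(-1.5971, 1.4506) x2=(1.5049, 1.0791)
step 17: x0=(-2.1161, 0.5164) x1=(-1.6292, 1.5067) x2=(1.5006, 1.0771)
step 18: x0=(-2.1431, 0.5274) x1=(-1.6629, 1.5598) x2=(1.4964, 1.0752)
step 19: x0=(-2.1693, 0.5402) x1=(-1.6978, 1.6101) x2=(1.4922, 1.0732)
step 20: x0=(-2.1947, 0.5546) x1=(-1.7338, 1.6580) x2=(1.4880, 1.0713)
step 21: x0=(-2.2195, 0.5705) x1=(-1.7706, 1.7038) x2=(1.4837, 1.0694)
step 22: x0=(-2.2438, 0.5878) x1=(-1.8083, 1.7475) x2=(1.4795, 1.0674)
step 23: x0=(-2.2676, 0.6063) x1=(-1.8467, 1.7894) x2=(1.4752, 1.0655)
step 24: x0=(-2.2910, 0.6260) x1=(-1.8856, 1.8296) x2=(1.4710, 1.0636)

(-1.8856, 1.8296)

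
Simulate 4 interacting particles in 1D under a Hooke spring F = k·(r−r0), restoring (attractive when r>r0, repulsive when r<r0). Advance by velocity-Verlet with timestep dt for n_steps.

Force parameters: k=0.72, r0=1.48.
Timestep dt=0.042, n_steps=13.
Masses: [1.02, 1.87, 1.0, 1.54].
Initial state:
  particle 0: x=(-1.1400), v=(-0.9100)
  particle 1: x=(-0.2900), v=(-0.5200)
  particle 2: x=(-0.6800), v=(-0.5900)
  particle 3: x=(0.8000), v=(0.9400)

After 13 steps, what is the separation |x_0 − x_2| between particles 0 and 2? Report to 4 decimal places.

0.7215

step 0: x0=(-1.1400) x1=(-0.2900) x2=(-0.6800) x3=(0.8000)
step 1: x0=(-1.1790) x1=(-0.3114) x2=(-0.7048) x3=(0.8395)
step 2: x0=(-1.2193) x1=(-0.3318) x2=(-0.7297) x3=(0.8787)
step 3: x0=(-1.2608) x1=(-0.3513) x2=(-0.7545) x3=(0.9175)
step 4: x0=(-1.3033) x1=(-0.3699) x2=(-0.7792) x3=(0.9558)
step 5: x0=(-1.3468) x1=(-0.3874) x2=(-0.8037) x3=(0.9933)
step 6: x0=(-1.3910) x1=(-0.4039) x2=(-0.8279) x3=(1.0300)
step 7: x0=(-1.4358) x1=(-0.4194) x2=(-0.8519) x3=(1.0656)
step 8: x0=(-1.4810) x1=(-0.4339) x2=(-0.8755) x3=(1.1000)
step 9: x0=(-1.5265) x1=(-0.4474) x2=(-0.8987) x3=(1.1330)
step 10: x0=(-1.5720) x1=(-0.4598) x2=(-0.9214) x3=(1.1646)
step 11: x0=(-1.6175) x1=(-0.4711) x2=(-0.9435) x3=(1.1944)
step 12: x0=(-1.6628) x1=(-0.4814) x2=(-0.9651) x3=(1.2225)
step 13: x0=(-1.7076) x1=(-0.4907) x2=(-0.9861) x3=(1.2487)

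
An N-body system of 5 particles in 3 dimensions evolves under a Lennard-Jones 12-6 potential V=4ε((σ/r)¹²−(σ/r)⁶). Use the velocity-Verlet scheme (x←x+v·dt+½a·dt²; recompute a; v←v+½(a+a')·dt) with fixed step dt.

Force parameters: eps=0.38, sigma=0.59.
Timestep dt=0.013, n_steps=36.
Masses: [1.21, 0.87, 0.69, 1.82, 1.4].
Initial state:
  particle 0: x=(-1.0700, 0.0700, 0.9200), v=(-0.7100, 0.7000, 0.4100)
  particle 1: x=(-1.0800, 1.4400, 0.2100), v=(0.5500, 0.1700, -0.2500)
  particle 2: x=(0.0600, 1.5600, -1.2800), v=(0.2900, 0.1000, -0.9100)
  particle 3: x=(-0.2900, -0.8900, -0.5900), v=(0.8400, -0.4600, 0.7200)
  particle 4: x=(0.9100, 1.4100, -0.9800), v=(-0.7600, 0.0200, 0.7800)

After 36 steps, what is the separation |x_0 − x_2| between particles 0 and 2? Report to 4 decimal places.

3.4361

step 0: x0=(-1.0700, 0.0700, 0.9200) x1=(-1.0800, 1.4400, 0.2100) x2=(0.0600, 1.5600, -1.2800) x3=(-0.2900, -0.8900, -0.5900) x4=(0.9100, 1.4100, -0.9800)
step 1: x0=(-1.0792, 0.0791, 0.9253) x1=(-1.0728, 1.4422, 0.2068) x2=(0.0638, 1.5613, -1.2918) x3=(-0.2791, -0.8960, -0.5806) x4=(0.9001, 1.4103, -0.9699)
step 2: x0=(-1.0885, 0.0882, 0.9307) x1=(-1.0657, 1.4444, 0.2035) x2=(0.0678, 1.5625, -1.3036) x3=(-0.2682, -0.9020, -0.5713) x4=(0.8901, 1.4105, -0.9598)
step 3: x0=(-1.0977, 0.0973, 0.9360) x1=(-1.0585, 1.4466, 0.2003) x2=(0.0720, 1.5638, -1.3152) x3=(-0.2572, -0.9079, -0.5619) x4=(0.8800, 1.4108, -0.9497)
step 4: x0=(-1.1069, 0.1064, 0.9413) x1=(-1.0514, 1.4488, 0.1970) x2=(0.0762, 1.5650, -1.3269) x3=(-0.2463, -0.9139, -0.5526) x4=(0.8699, 1.4111, -0.9397)
step 5: x0=(-1.1161, 0.1155, 0.9466) x1=(-1.0442, 1.4510, 0.1938) x2=(0.0807, 1.5662, -1.3384) x3=(-0.2354, -0.9199, -0.5432) x4=(0.8597, 1.4115, -0.9297)
step 6: x0=(-1.1254, 0.1246, 0.9520) x1=(-1.0371, 1.4532, 0.1905) x2=(0.0852, 1.5673, -1.3499) x3=(-0.2245, -0.9259, -0.5338) x4=(0.8494, 1.4118, -0.9197)
step 7: x0=(-1.1346, 0.1338, 0.9573) x1=(-1.0299, 1.4554, 0.1873) x2=(0.0900, 1.5684, -1.3612) x3=(-0.2136, -0.9319, -0.5245) x4=(0.8391, 1.4121, -0.9098)
step 8: x0=(-1.1438, 0.1429, 0.9626) x1=(-1.0228, 1.4576, 0.1840) x2=(0.0948, 1.5695, -1.3725) x3=(-0.2026, -0.9378, -0.5151) x4=(0.8286, 1.4125, -0.8999)
step 9: x0=(-1.1531, 0.1520, 0.9679) x1=(-1.0156, 1.4598, 0.1808) x2=(0.0999, 1.5706, -1.3837) x3=(-0.1917, -0.9438, -0.5058) x4=(0.8181, 1.4129, -0.8901)
step 10: x0=(-1.1623, 0.1611, 0.9732) x1=(-1.0085, 1.4619, 0.1775) x2=(0.1050, 1.5716, -1.3948) x3=(-0.1808, -0.9498, -0.4964) x4=(0.8076, 1.4133, -0.8803)
step 11: x0=(-1.1715, 0.1702, 0.9785) x1=(-1.0013, 1.4641, 0.1743) x2=(0.1104, 1.5726, -1.4058) x3=(-0.1699, -0.9558, -0.4870) x4=(0.7969, 1.4137, -0.8706)
step 12: x0=(-1.1807, 0.1794, 0.9838) x1=(-0.9942, 1.4663, 0.1711) x2=(0.1158, 1.5735, -1.4166) x3=(-0.1590, -0.9617, -0.4777) x4=(0.7862, 1.4141, -0.8609)
step 13: x0=(-1.1900, 0.1885, 0.9892) x1=(-0.9870, 1.4685, 0.1678) x2=(0.1214, 1.5744, -1.4274) x3=(-0.1480, -0.9677, -0.4683) x4=(0.7754, 1.4146, -0.8513)
step 14: x0=(-1.1992, 0.1976, 0.9945) x1=(-0.9798, 1.4706, 0.1646) x2=(0.1271, 1.5753, -1.4380) x3=(-0.1371, -0.9737, -0.4589) x4=(0.7645, 1.4150, -0.8417)
step 15: x0=(-1.2084, 0.2067, 0.9998) x1=(-0.9727, 1.4728, 0.1614) x2=(0.1330, 1.5762, -1.4485) x3=(-0.1262, -0.9797, -0.4496) x4=(0.7536, 1.4155, -0.8322)
step 16: x0=(-1.2176, 0.2159, 1.0051) x1=(-0.9655, 1.4749, 0.1581) x2=(0.1390, 1.5770, -1.4589) x3=(-0.1153, -0.9856, -0.4402) x4=(0.7427, 1.4160, -0.8228)
step 17: x0=(-1.2269, 0.2250, 1.0104) x1=(-0.9584, 1.4771, 0.1549) x2=(0.1451, 1.5778, -1.4692) x3=(-0.1044, -0.9916, -0.4309) x4=(0.7316, 1.4165, -0.8134)
step 18: x0=(-1.2361, 0.2341, 1.0157) x1=(-0.9512, 1.4793, 0.1517) x2=(0.1513, 1.5786, -1.4793) x3=(-0.0935, -0.9976, -0.4215) x4=(0.7205, 1.4170, -0.8041)
step 19: x0=(-1.2453, 0.2433, 1.0210) x1=(-0.9440, 1.4814, 0.1484) x2=(0.1576, 1.5793, -1.4893) x3=(-0.0825, -1.0036, -0.4121) x4=(0.7094, 1.4176, -0.7948)
step 20: x0=(-1.2545, 0.2524, 1.0263) x1=(-0.9369, 1.4836, 0.1452) x2=(0.1640, 1.5800, -1.4992) x3=(-0.0716, -1.0096, -0.4028) x4=(0.6982, 1.4181, -0.7856)
step 21: x0=(-1.2637, 0.2616, 1.0316) x1=(-0.9297, 1.4857, 0.1420) x2=(0.1705, 1.5807, -1.5090) x3=(-0.0607, -1.0155, -0.3934) x4=(0.6869, 1.4187, -0.7765)
step 22: x0=(-1.2730, 0.2707, 1.0369) x1=(-0.9226, 1.4878, 0.1387) x2=(0.1771, 1.5813, -1.5186) x3=(-0.0498, -1.0215, -0.3840) x4=(0.6756, 1.4193, -0.7675)
step 23: x0=(-1.2822, 0.2799, 1.0422) x1=(-0.9154, 1.4900, 0.1355) x2=(0.1838, 1.5819, -1.5281) x3=(-0.0389, -1.0275, -0.3747) x4=(0.6643, 1.4199, -0.7584)
step 24: x0=(-1.2914, 0.2890, 1.0475) x1=(-0.9082, 1.4921, 0.1323) x2=(0.1906, 1.5825, -1.5375) x3=(-0.0279, -1.0335, -0.3653) x4=(0.6530, 1.4205, -0.7495)
step 25: x0=(-1.3006, 0.2982, 1.0527) x1=(-0.9011, 1.4943, 0.1291) x2=(0.1974, 1.5831, -1.5468) x3=(-0.0170, -1.0394, -0.3559) x4=(0.6416, 1.4211, -0.7406)
step 26: x0=(-1.3098, 0.3073, 1.0580) x1=(-0.8939, 1.4964, 0.1258) x2=(0.2043, 1.5836, -1.5559) x3=(-0.0061, -1.0454, -0.3466) x4=(0.6301, 1.4217, -0.7318)
step 27: x0=(-1.3191, 0.3165, 1.0633) x1=(-0.8868, 1.4985, 0.1226) x2=(0.2112, 1.5841, -1.5650) x3=(0.0048, -1.0514, -0.3372) x4=(0.6187, 1.4224, -0.7230)
step 28: x0=(-1.3283, 0.3256, 1.0686) x1=(-0.8796, 1.5006, 0.1194) x2=(0.2182, 1.5846, -1.5739) x3=(0.0157, -1.0574, -0.3279) x4=(0.6072, 1.4230, -0.7142)
step 29: x0=(-1.3375, 0.3348, 1.0739) x1=(-0.8724, 1.5028, 0.1162) x2=(0.2253, 1.5851, -1.5827) x3=(0.0266, -1.0633, -0.3185) x4=(0.5957, 1.4237, -0.7056)
step 30: x0=(-1.3467, 0.3439, 1.0792) x1=(-0.8653, 1.5049, 0.1129) x2=(0.2323, 1.5856, -1.5915) x3=(0.0376, -1.0693, -0.3091) x4=(0.5841, 1.4243, -0.6969)
step 31: x0=(-1.3559, 0.3531, 1.0845) x1=(-0.8581, 1.5070, 0.1097) x2=(0.2395, 1.5860, -1.6001) x3=(0.0485, -1.0753, -0.2998) x4=(0.5726, 1.4250, -0.6883)
step 32: x0=(-1.3651, 0.3622, 1.0897) x1=(-0.8509, 1.5091, 0.1065) x2=(0.2466, 1.5865, -1.6087) x3=(0.0594, -1.0812, -0.2904) x4=(0.5610, 1.4257, -0.6798)
step 33: x0=(-1.3743, 0.3714, 1.0950) x1=(-0.8438, 1.5112, 0.1033) x2=(0.2538, 1.5869, -1.6171) x3=(0.0703, -1.0872, -0.2810) x4=(0.5494, 1.4264, -0.6713)
step 34: x0=(-1.3836, 0.3806, 1.1003) x1=(-0.8366, 1.5134, 0.1001) x2=(0.2610, 1.5873, -1.6255) x3=(0.0812, -1.0932, -0.2717) x4=(0.5378, 1.4271, -0.6628)
step 35: x0=(-1.3928, 0.3897, 1.1056) x1=(-0.8294, 1.5155, 0.0968) x2=(0.2682, 1.5877, -1.6338) x3=(0.0921, -1.0992, -0.2623) x4=(0.5262, 1.4278, -0.6544)
step 36: x0=(-1.4020, 0.3989, 1.1108) x1=(-0.8222, 1.5176, 0.0936) x2=(0.2754, 1.5881, -1.6421) x3=(0.1031, -1.1051, -0.2530) x4=(0.5146, 1.4285, -0.6460)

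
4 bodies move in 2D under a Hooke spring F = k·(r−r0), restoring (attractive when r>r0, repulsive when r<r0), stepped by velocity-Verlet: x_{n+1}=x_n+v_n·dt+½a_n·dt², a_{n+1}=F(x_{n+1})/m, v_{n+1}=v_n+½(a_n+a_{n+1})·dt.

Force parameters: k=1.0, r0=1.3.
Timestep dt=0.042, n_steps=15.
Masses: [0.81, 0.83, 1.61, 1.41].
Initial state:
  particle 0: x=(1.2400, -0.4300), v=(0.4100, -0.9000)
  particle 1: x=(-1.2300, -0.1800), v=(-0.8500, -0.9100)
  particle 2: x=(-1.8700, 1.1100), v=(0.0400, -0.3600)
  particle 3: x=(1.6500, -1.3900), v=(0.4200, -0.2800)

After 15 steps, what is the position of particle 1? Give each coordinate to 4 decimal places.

step 0: x0=(1.2400, -0.4300) x1=(-1.2300, -0.1800) x2=(-1.8700, 1.1100) x3=(1.6500, -1.3900)
step 1: x0=(1.2537, -0.4664) x1=(-1.2627, -0.2190) x2=(-1.8659, 1.0933) x3=(1.6651, -1.4004)
step 2: x0=(1.2603, -0.4998) x1=(-1.2893, -0.2594) x2=(-1.8568, 1.0735) x3=(1.6751, -1.4080)
step 3: x0=(1.2595, -0.5302) x1=(-1.3097, -0.3012) x2=(-1.8429, 1.0506) x3=(1.6800, -1.4130)
step 4: x0=(1.2515, -0.5576) x1=(-1.3236, -0.3444) x2=(-1.8240, 1.0245) x3=(1.6798, -1.4153)
step 5: x0=(1.2362, -0.5819) x1=(-1.3312, -0.3888) x2=(-1.8004, 0.9954) x3=(1.6745, -1.4152)
step 6: x0=(1.2136, -0.6032) x1=(-1.3325, -0.4344) x2=(-1.7719, 0.9632) x3=(1.6641, -1.4125)
step 7: x0=(1.1839, -0.6215) x1=(-1.3274, -0.4810) x2=(-1.7389, 0.9279) x3=(1.6488, -1.4075)
step 8: x0=(1.1473, -0.6369) x1=(-1.3162, -0.5286) x2=(-1.7012, 0.8897) x3=(1.6288, -1.4003)
step 9: x0=(1.1040, -0.6494) x1=(-1.2989, -0.5770) x2=(-1.6592, 0.8486) x3=(1.6040, -1.3909)
step 10: x0=(1.0542, -0.6593) x1=(-1.2759, -0.6262) x2=(-1.6130, 0.8047) x3=(1.5747, -1.3795)
step 11: x0=(0.9984, -0.6665) x1=(-1.2475, -0.6759) x2=(-1.5627, 0.7582) x3=(1.5410, -1.3661)
step 12: x0=(0.9368, -0.6714) x1=(-1.2138, -0.7260) x2=(-1.5086, 0.7090) x3=(1.5032, -1.3509)
step 13: x0=(0.8700, -0.6739) x1=(-1.1753, -0.7765) x2=(-1.4509, 0.6575) x3=(1.4616, -1.3341)
step 14: x0=(0.7983, -0.6744) x1=(-1.1324, -0.8272) x2=(-1.3899, 0.6036) x3=(1.4162, -1.3157)
step 15: x0=(0.7223, -0.6730) x1=(-1.0855, -0.8779) x2=(-1.3258, 0.5475) x3=(1.3675, -1.2959)

(-1.0855, -0.8779)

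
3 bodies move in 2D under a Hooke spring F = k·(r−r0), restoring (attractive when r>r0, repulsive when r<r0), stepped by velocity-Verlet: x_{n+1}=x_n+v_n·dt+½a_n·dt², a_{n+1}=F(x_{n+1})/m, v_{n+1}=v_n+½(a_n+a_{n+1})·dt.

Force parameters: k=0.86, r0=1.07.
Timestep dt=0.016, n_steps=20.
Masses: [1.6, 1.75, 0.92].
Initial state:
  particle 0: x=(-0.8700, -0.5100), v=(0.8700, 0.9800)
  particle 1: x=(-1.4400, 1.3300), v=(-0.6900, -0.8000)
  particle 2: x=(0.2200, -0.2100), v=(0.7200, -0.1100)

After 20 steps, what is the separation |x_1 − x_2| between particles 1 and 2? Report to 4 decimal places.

step 0: x0=(-0.8700, -0.5100) x1=(-1.4400, 1.3300) x2=(0.2200, -0.2100)
step 1: x0=(-0.8561, -0.4943) x1=(-1.4510, 1.3171) x2=(0.2314, -0.2117)
step 2: x0=(-0.8422, -0.4784) x1=(-1.4618, 1.3040) x2=(0.2426, -0.2131)
step 3: x0=(-0.8284, -0.4625) x1=(-1.4725, 1.2907) x2=(0.2535, -0.2144)
step 4: x0=(-0.8146, -0.4464) x1=(-1.4830, 1.2772) x2=(0.2643, -0.2155)
step 5: x0=(-0.8008, -0.4302) x1=(-1.4934, 1.2635) x2=(0.2748, -0.2164)
step 6: x0=(-0.7870, -0.4140) x1=(-1.5036, 1.2496) x2=(0.2850, -0.2171)
step 7: x0=(-0.7733, -0.3976) x1=(-1.5136, 1.2356) x2=(0.2951, -0.2177)
step 8: x0=(-0.7597, -0.3812) x1=(-1.5235, 1.2213) x2=(0.3048, -0.2180)
step 9: x0=(-0.7460, -0.3646) x1=(-1.5333, 1.2069) x2=(0.3144, -0.2182)
step 10: x0=(-0.7324, -0.3480) x1=(-1.5429, 1.1923) x2=(0.3237, -0.2181)
step 11: x0=(-0.7189, -0.3313) x1=(-1.5523, 1.1775) x2=(0.3328, -0.2179)
step 12: x0=(-0.7054, -0.3146) x1=(-1.5615, 1.1626) x2=(0.3416, -0.2175)
step 13: x0=(-0.6920, -0.2977) x1=(-1.5706, 1.1475) x2=(0.3502, -0.2170)
step 14: x0=(-0.6786, -0.2808) x1=(-1.5795, 1.1322) x2=(0.3585, -0.2162)
step 15: x0=(-0.6652, -0.2638) x1=(-1.5882, 1.1168) x2=(0.3666, -0.2153)
step 16: x0=(-0.6519, -0.2467) x1=(-1.5967, 1.1013) x2=(0.3745, -0.2142)
step 17: x0=(-0.6387, -0.2296) x1=(-1.6051, 1.0855) x2=(0.3821, -0.2129)
step 18: x0=(-0.6255, -0.2124) x1=(-1.6133, 1.0697) x2=(0.3894, -0.2114)
step 19: x0=(-0.6123, -0.1952) x1=(-1.6213, 1.0537) x2=(0.3965, -0.2098)
step 20: x0=(-0.5992, -0.1779) x1=(-1.6291, 1.0375) x2=(0.4034, -0.2080)

2.3838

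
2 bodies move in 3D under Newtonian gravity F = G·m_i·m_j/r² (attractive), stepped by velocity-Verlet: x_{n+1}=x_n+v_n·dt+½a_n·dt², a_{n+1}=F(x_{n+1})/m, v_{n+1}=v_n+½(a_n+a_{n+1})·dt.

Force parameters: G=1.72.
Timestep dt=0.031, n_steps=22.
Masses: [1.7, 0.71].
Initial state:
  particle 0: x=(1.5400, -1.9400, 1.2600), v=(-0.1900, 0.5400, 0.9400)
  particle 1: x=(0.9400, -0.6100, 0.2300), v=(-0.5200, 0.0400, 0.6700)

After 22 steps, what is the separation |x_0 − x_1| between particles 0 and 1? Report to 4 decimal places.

step 0: x0=(1.5400, -1.9400, 1.2600) x1=(0.9400, -0.6100, 0.2300)
step 1: x0=(1.5340, -1.9231, 1.2890) x1=(0.9240, -0.6091, 0.2510)
step 2: x0=(1.5280, -1.9060, 1.3179) x1=(0.9084, -0.6088, 0.2726)
step 3: x0=(1.5218, -1.8886, 1.3465) x1=(0.8930, -0.6092, 0.2946)
step 4: x0=(1.5154, -1.8709, 1.3748) x1=(0.8780, -0.6103, 0.3172)
step 5: x0=(1.5089, -1.8529, 1.4030) x1=(0.8632, -0.6119, 0.3404)
step 6: x0=(1.5023, -1.8347, 1.4309) x1=(0.8489, -0.6143, 0.3640)
step 7: x0=(1.4956, -1.8162, 1.4586) x1=(0.8348, -0.6172, 0.3883)
step 8: x0=(1.4887, -1.7974, 1.4860) x1=(0.8211, -0.6208, 0.4131)
step 9: x0=(1.4816, -1.7784, 1.5132) x1=(0.8078, -0.6251, 0.4385)
step 10: x0=(1.4744, -1.7591, 1.5402) x1=(0.7949, -0.6300, 0.4645)
step 11: x0=(1.4670, -1.7395, 1.5669) x1=(0.7823, -0.6355, 0.4911)
step 12: x0=(1.4595, -1.7197, 1.5933) x1=(0.7702, -0.6417, 0.5184)
step 13: x0=(1.4517, -1.6996, 1.6195) x1=(0.7584, -0.6485, 0.5463)
step 14: x0=(1.4438, -1.6792, 1.6454) x1=(0.7471, -0.6560, 0.5748)
step 15: x0=(1.4358, -1.6585, 1.6710) x1=(0.7363, -0.6642, 0.6041)
step 16: x0=(1.4275, -1.6376, 1.6963) x1=(0.7259, -0.6730, 0.6341)
step 17: x0=(1.4190, -1.6164, 1.7213) x1=(0.7160, -0.6824, 0.6647)
step 18: x0=(1.4103, -1.5949, 1.7460) x1=(0.7065, -0.6926, 0.6962)
step 19: x0=(1.4014, -1.5731, 1.7703) x1=(0.6977, -0.7034, 0.7284)
step 20: x0=(1.3922, -1.5510, 1.7943) x1=(0.6893, -0.7149, 0.7615)
step 21: x0=(1.3829, -1.5287, 1.8180) x1=(0.6816, -0.7271, 0.7954)
step 22: x0=(1.3732, -1.5060, 1.8412) x1=(0.6745, -0.7400, 0.8302)

1.4482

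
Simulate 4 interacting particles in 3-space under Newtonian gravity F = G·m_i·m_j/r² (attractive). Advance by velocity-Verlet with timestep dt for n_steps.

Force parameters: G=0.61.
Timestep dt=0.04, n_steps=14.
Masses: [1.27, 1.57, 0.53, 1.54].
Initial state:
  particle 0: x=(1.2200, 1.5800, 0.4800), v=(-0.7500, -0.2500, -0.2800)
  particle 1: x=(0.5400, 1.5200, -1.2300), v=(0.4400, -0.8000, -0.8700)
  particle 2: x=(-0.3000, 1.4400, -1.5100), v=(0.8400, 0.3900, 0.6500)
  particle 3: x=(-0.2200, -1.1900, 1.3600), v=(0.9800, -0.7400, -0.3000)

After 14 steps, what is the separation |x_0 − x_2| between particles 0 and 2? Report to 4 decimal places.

step 0: x0=(1.2200, 1.5800, 0.4800) x1=(0.5400, 1.5200, -1.2300) x2=(-0.3000, 1.4400, -1.5100) x3=(-0.2200, -1.1900, 1.3600)
step 1: x0=(1.1899, 1.5699, 0.4686) x1=(0.5573, 1.4879, -1.2647) x2=(-0.2654, 1.4557, -1.4836) x3=(-0.1808, -1.2195, 1.3479)
step 2: x0=(1.1595, 1.5597, 0.4567) x1=(0.5741, 1.4558, -1.2992) x2=(-0.2287, 1.4713, -1.4564) x3=(-0.1415, -1.2488, 1.3357)
step 3: x0=(1.1288, 1.5493, 0.4444) x1=(0.5902, 1.4236, -1.3334) x2=(-0.1896, 1.4869, -1.4285) x3=(-0.1021, -1.2779, 1.3234)
step 4: x0=(1.0979, 1.5388, 0.4316) x1=(0.6056, 1.3915, -1.3673) x2=(-0.1479, 1.5022, -1.4000) x3=(-0.0626, -1.3068, 1.3110)
step 5: x0=(1.0668, 1.5281, 0.4183) x1=(0.6201, 1.3594, -1.4008) x2=(-0.1034, 1.5171, -1.3712) x3=(-0.0231, -1.3355, 1.2984)
step 6: x0=(1.0354, 1.5172, 0.4046) x1=(0.6338, 1.3275, -1.4339) x2=(-0.0561, 1.5313, -1.3422) x3=(0.0164, -1.3640, 1.2857)
step 7: x0=(1.0039, 1.5062, 0.3904) x1=(0.6467, 1.2958, -1.4664) x2=(-0.0058, 1.5446, -1.3132) x3=(0.0560, -1.3923, 1.2729)
step 8: x0=(0.9721, 1.4949, 0.3757) x1=(0.6586, 1.2645, -1.4983) x2=(0.0473, 1.5568, -1.2845) x3=(0.0957, -1.4203, 1.2599)
step 9: x0=(0.9402, 1.4835, 0.3605) x1=(0.6697, 1.2335, -1.5296) x2=(0.1032, 1.5676, -1.2564) x3=(0.1354, -1.4482, 1.2468)
step 10: x0=(0.9081, 1.4719, 0.3448) x1=(0.6801, 1.2030, -1.5600) x2=(0.1617, 1.5770, -1.2291) x3=(0.1751, -1.4759, 1.2336)
step 11: x0=(0.8759, 1.4601, 0.3286) x1=(0.6897, 1.1730, -1.5896) x2=(0.2226, 1.5847, -1.2027) x3=(0.2149, -1.5033, 1.2202)
step 12: x0=(0.8435, 1.4482, 0.3118) x1=(0.6988, 1.1435, -1.6182) x2=(0.2854, 1.5907, -1.1773) x3=(0.2548, -1.5305, 1.2068)
step 13: x0=(0.8110, 1.4360, 0.2946) x1=(0.7073, 1.1146, -1.6460) x2=(0.3498, 1.5949, -1.1530) x3=(0.2947, -1.5575, 1.1932)
step 14: x0=(0.7784, 1.4237, 0.2767) x1=(0.7155, 1.0861, -1.6728) x2=(0.4156, 1.5975, -1.1297) x3=(0.3346, -1.5844, 1.1794)

1.4628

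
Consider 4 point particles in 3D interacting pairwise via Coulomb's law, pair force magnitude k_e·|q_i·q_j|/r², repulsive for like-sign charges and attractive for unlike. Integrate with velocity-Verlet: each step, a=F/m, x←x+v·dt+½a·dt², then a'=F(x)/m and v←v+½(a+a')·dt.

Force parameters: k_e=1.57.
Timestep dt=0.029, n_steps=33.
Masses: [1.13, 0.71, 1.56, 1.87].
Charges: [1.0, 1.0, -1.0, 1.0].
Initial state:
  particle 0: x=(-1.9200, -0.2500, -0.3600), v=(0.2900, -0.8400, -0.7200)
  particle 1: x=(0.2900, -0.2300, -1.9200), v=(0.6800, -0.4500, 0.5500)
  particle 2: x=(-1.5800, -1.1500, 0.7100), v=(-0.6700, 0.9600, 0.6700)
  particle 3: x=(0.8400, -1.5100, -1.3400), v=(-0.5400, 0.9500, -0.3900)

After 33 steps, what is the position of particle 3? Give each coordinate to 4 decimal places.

step 0: x0=(-1.9200, -0.2500, -0.3600) x1=(0.2900, -0.2300, -1.9200) x2=(-1.5800, -1.1500, 0.7100) x3=(0.8400, -1.5100, -1.3400)
step 1: x0=(-1.9116, -0.2745, -0.3806) x1=(0.3096, -0.2427, -1.9042) x2=(-1.5994, -1.1220, 0.7292) x3=(0.8244, -1.4826, -1.3512)
step 2: x0=(-1.9034, -0.2993, -0.4006) x1=(0.3291, -0.2547, -1.8888) x2=(-1.6188, -1.0938, 0.7480) x3=(0.8089, -1.4555, -1.3623)
step 3: x0=(-1.8953, -0.3244, -0.4201) x1=(0.3483, -0.2660, -1.8737) x2=(-1.6382, -1.0653, 0.7664) x3=(0.7936, -1.4287, -1.3733)
step 4: x0=(-1.8873, -0.3498, -0.4389) x1=(0.3673, -0.2763, -1.8591) x2=(-1.6576, -1.0366, 0.7842) x3=(0.7784, -1.4023, -1.3840)
step 5: x0=(-1.8795, -0.3753, -0.4571) x1=(0.3861, -0.2857, -1.8448) x2=(-1.6769, -1.0077, 0.8017) x3=(0.7634, -1.3763, -1.3946)
step 6: x0=(-1.8718, -0.4011, -0.4747) x1=(0.4046, -0.2941, -1.8311) x2=(-1.6962, -0.9786, 0.8186) x3=(0.7485, -1.3507, -1.4050)
step 7: x0=(-1.8644, -0.4271, -0.4916) x1=(0.4229, -0.3013, -1.8178) x2=(-1.7155, -0.9494, 0.8351) x3=(0.7338, -1.3256, -1.4152)
step 8: x0=(-1.8571, -0.4533, -0.5079) x1=(0.4410, -0.3073, -1.8050) x2=(-1.7346, -0.9199, 0.8510) x3=(0.7193, -1.3009, -1.4252)
step 9: x0=(-1.8501, -0.4796, -0.5235) x1=(0.4587, -0.3119, -1.7928) x2=(-1.7538, -0.8904, 0.8665) x3=(0.7050, -1.2768, -1.4350)
step 10: x0=(-1.8433, -0.5061, -0.5385) x1=(0.4763, -0.3150, -1.7812) x2=(-1.7728, -0.8607, 0.8815) x3=(0.6908, -1.2533, -1.4446)
step 11: x0=(-1.8368, -0.5326, -0.5528) x1=(0.4936, -0.3164, -1.7701) x2=(-1.7918, -0.8309, 0.8960) x3=(0.6768, -1.2305, -1.4539)
step 12: x0=(-1.8306, -0.5593, -0.5664) x1=(0.5107, -0.3161, -1.7597) x2=(-1.8107, -0.8011, 0.9101) x3=(0.6630, -1.2083, -1.4630)
step 13: x0=(-1.8246, -0.5860, -0.5794) x1=(0.5276, -0.3138, -1.7499) x2=(-1.8295, -0.7711, 0.9236) x3=(0.6494, -1.1869, -1.4718)
step 14: x0=(-1.8189, -0.6127, -0.5918) x1=(0.5443, -0.3095, -1.7408) x2=(-1.8482, -0.7412, 0.9367) x3=(0.6359, -1.1663, -1.4804)
step 15: x0=(-1.8136, -0.6395, -0.6036) x1=(0.5610, -0.3030, -1.7324) x2=(-1.8668, -0.7112, 0.9494) x3=(0.6226, -1.1465, -1.4887)
step 16: x0=(-1.8085, -0.6662, -0.6147) x1=(0.5776, -0.2941, -1.7247) x2=(-1.8853, -0.6812, 0.9616) x3=(0.6094, -1.1276, -1.4967)
step 17: x0=(-1.8038, -0.6930, -0.6252) x1=(0.5943, -0.2829, -1.7176) x2=(-1.9037, -0.6512, 0.9734) x3=(0.5962, -1.1097, -1.5045)
step 18: x0=(-1.7995, -0.7198, -0.6352) x1=(0.6111, -0.2691, -1.7111) x2=(-1.9220, -0.6212, 0.9847) x3=(0.5831, -1.0926, -1.5121)
step 19: x0=(-1.7954, -0.7465, -0.6446) x1=(0.6282, -0.2528, -1.7053) x2=(-1.9402, -0.5912, 0.9957) x3=(0.5701, -1.0766, -1.5194)
step 20: x0=(-1.7918, -0.7732, -0.6535) x1=(0.6456, -0.2339, -1.7000) x2=(-1.9583, -0.5613, 1.0062) x3=(0.5571, -1.0615, -1.5265)
step 21: x0=(-1.7885, -0.7999, -0.6618) x1=(0.6634, -0.2125, -1.6953) x2=(-1.9762, -0.5314, 1.0164) x3=(0.5440, -1.0474, -1.5334)
step 22: x0=(-1.7855, -0.8265, -0.6696) x1=(0.6816, -0.1886, -1.6911) x2=(-1.9940, -0.5015, 1.0262) x3=(0.5308, -1.0342, -1.5402)
step 23: x0=(-1.7829, -0.8530, -0.6769) x1=(0.7005, -0.1623, -1.6873) x2=(-2.0117, -0.4717, 1.0356) x3=(0.5176, -1.0219, -1.5467)
step 24: x0=(-1.7807, -0.8795, -0.6837) x1=(0.7199, -0.1337, -1.6838) x2=(-2.0293, -0.4420, 1.0447) x3=(0.5042, -1.0104, -1.5532)
step 25: x0=(-1.7788, -0.9060, -0.6901) x1=(0.7400, -0.1028, -1.6807) x2=(-2.0468, -0.4123, 1.0534) x3=(0.4908, -0.9998, -1.5595)
step 26: x0=(-1.7773, -0.9324, -0.6960) x1=(0.7608, -0.0699, -1.6778) x2=(-2.0642, -0.3827, 1.0619) x3=(0.4771, -0.9899, -1.5657)
step 27: x0=(-1.7762, -0.9587, -0.7014) x1=(0.7822, -0.0350, -1.6752) x2=(-2.0814, -0.3532, 1.0700) x3=(0.4634, -0.9808, -1.5718)
step 28: x0=(-1.7754, -0.9849, -0.7065) x1=(0.8044, 0.0016, -1.6727) x2=(-2.0985, -0.3238, 1.0778) x3=(0.4495, -0.9723, -1.5779)
step 29: x0=(-1.7750, -1.0111, -0.7111) x1=(0.8273, 0.0399, -1.6704) x2=(-2.1155, -0.2944, 1.0853) x3=(0.4354, -0.9644, -1.5839)
step 30: x0=(-1.7750, -1.0373, -0.7153) x1=(0.8508, 0.0798, -1.6682) x2=(-2.1324, -0.2652, 1.0926) x3=(0.4213, -0.9570, -1.5899)
step 31: x0=(-1.7753, -1.0634, -0.7192) x1=(0.8750, 0.1211, -1.6661) x2=(-2.1492, -0.2360, 1.0995) x3=(0.4070, -0.9502, -1.5959)
step 32: x0=(-1.7759, -1.0894, -0.7226) x1=(0.8998, 0.1637, -1.6641) x2=(-2.1658, -0.2069, 1.1063) x3=(0.3925, -0.9438, -1.6018)
step 33: x0=(-1.7770, -1.1154, -0.7257) x1=(0.9253, 0.2075, -1.6621) x2=(-2.1824, -0.1780, 1.1127) x3=(0.3780, -0.9378, -1.6077)

(0.3780, -0.9378, -1.6077)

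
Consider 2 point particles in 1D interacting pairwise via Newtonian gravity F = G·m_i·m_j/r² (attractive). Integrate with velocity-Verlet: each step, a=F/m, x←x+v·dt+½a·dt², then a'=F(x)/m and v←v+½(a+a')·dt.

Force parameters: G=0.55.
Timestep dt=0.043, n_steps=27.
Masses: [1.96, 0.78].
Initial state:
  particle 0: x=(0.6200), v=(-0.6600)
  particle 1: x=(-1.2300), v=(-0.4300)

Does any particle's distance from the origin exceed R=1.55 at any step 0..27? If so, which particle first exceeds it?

step 0: x0=(0.6200) x1=(-1.2300)
step 1: x0=(0.5915) x1=(-1.2482)
step 2: x0=(0.5628) x1=(-1.2658)
step 3: x0=(0.5338) x1=(-1.2828)
step 4: x0=(0.5046) x1=(-1.2992)
step 5: x0=(0.4751) x1=(-1.3150)
step 6: x0=(0.4454) x1=(-1.3302)
step 7: x0=(0.4155) x1=(-1.3447)
step 8: x0=(0.3853) x1=(-1.3586)
step 9: x0=(0.3548) x1=(-1.3719)
step 10: x0=(0.3241) x1=(-1.3845)
step 11: x0=(0.2931) x1=(-1.3964)
step 12: x0=(0.2618) x1=(-1.4076)
step 13: x0=(0.2302) x1=(-1.4180)
step 14: x0=(0.1984) x1=(-1.4278)
step 15: x0=(0.1662) x1=(-1.4368)
step 16: x0=(0.1337) x1=(-1.4450)
step 17: x0=(0.1010) x1=(-1.4524)
step 18: x0=(0.0678) x1=(-1.4590)
step 19: x0=(0.0344) x1=(-1.4647)
step 20: x0=(0.0006) x1=(-1.4696)
step 21: x0=(-0.0336) x1=(-1.4735)
step 22: x0=(-0.0682) x1=(-1.4765)
step 23: x0=(-0.1031) x1=(-1.4784)
step 24: x0=(-0.1385) x1=(-1.4793)
step 25: x0=(-0.1743) x1=(-1.4791)
step 26: x0=(-0.2106) x1=(-1.4778)
step 27: x0=(-0.2474) x1=(-1.4751)

no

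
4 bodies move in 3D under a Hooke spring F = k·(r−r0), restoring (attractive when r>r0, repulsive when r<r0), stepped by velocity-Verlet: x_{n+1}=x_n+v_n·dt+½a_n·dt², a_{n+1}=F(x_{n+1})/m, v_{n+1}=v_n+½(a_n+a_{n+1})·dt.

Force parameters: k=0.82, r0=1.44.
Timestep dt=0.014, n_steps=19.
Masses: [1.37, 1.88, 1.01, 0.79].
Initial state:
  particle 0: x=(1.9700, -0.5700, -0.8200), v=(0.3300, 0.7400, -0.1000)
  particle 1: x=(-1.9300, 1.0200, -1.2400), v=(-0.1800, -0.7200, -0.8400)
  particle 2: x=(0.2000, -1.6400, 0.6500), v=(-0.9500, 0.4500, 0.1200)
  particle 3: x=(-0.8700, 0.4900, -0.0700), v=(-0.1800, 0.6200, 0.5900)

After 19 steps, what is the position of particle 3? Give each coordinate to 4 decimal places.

(-0.8526, 0.6049, 0.0731)

step 0: x0=(1.9700, -0.5700, -0.8200) x1=(-1.9300, 1.0200, -1.2400) x2=(0.2000, -1.6400, 0.6500) x3=(-0.8700, 0.4900, -0.0700)
step 1: x0=(1.9743, -0.5596, -0.8214) x1=(-1.9323, 1.0098, -1.2517) x2=(0.1866, -1.6335, 0.6515) x3=(-0.8723, 0.4985, -0.0618)
step 2: x0=(1.9781, -0.5490, -0.8226) x1=(-1.9343, 0.9994, -1.2632) x2=(0.1731, -1.6264, 0.6527) x3=(-0.8743, 0.5068, -0.0536)
step 3: x0=(1.9813, -0.5383, -0.8238) x1=(-1.9360, 0.9887, -1.2746) x2=(0.1594, -1.6189, 0.6535) x3=(-0.8759, 0.5148, -0.0455)
step 4: x0=(1.9839, -0.5275, -0.8249) x1=(-1.9373, 0.9778, -1.2859) x2=(0.1455, -1.6109, 0.6540) x3=(-0.8771, 0.5224, -0.0374)
step 5: x0=(1.9859, -0.5165, -0.8259) x1=(-1.9383, 0.9667, -1.2970) x2=(0.1315, -1.6025, 0.6541) x3=(-0.8779, 0.5299, -0.0294)
step 6: x0=(1.9873, -0.5055, -0.8268) x1=(-1.9389, 0.9553, -1.3080) x2=(0.1174, -1.5936, 0.6539) x3=(-0.8784, 0.5370, -0.0215)
step 7: x0=(1.9882, -0.4943, -0.8276) x1=(-1.9391, 0.9437, -1.3188) x2=(0.1032, -1.5842, 0.6534) x3=(-0.8785, 0.5438, -0.0137)
step 8: x0=(1.9885, -0.4830, -0.8283) x1=(-1.9391, 0.9319, -1.3295) x2=(0.0888, -1.5743, 0.6525) x3=(-0.8783, 0.5504, -0.0059)
step 9: x0=(1.9881, -0.4715, -0.8289) x1=(-1.9387, 0.9199, -1.3400) x2=(0.0742, -1.5640, 0.6513) x3=(-0.8777, 0.5567, 0.0018)
step 10: x0=(1.9872, -0.4600, -0.8294) x1=(-1.9379, 0.9077, -1.3504) x2=(0.0596, -1.5532, 0.6497) x3=(-0.8767, 0.5627, 0.0094)
step 11: x0=(1.9857, -0.4483, -0.8299) x1=(-1.9368, 0.8952, -1.3606) x2=(0.0448, -1.5419, 0.6477) x3=(-0.8754, 0.5684, 0.0169)
step 12: x0=(1.9837, -0.4366, -0.8302) x1=(-1.9353, 0.8826, -1.3706) x2=(0.0300, -1.5302, 0.6455) x3=(-0.8737, 0.5739, 0.0243)
step 13: x0=(1.9810, -0.4247, -0.8305) x1=(-1.9336, 0.8697, -1.3805) x2=(0.0150, -1.5181, 0.6429) x3=(-0.8717, 0.5791, 0.0316)
step 14: x0=(1.9777, -0.4127, -0.8306) x1=(-1.9314, 0.8566, -1.3902) x2=(-0.0000, -1.5055, 0.6399) x3=(-0.8694, 0.5840, 0.0388)
step 15: x0=(1.9739, -0.4006, -0.8307) x1=(-1.9290, 0.8434, -1.3998) x2=(-0.0152, -1.4925, 0.6366) x3=(-0.8667, 0.5887, 0.0459)
step 16: x0=(1.9694, -0.3885, -0.8307) x1=(-1.9262, 0.8299, -1.4092) x2=(-0.0304, -1.4790, 0.6330) x3=(-0.8636, 0.5931, 0.0529)
step 17: x0=(1.9644, -0.3762, -0.8305) x1=(-1.9231, 0.8163, -1.4185) x2=(-0.0458, -1.4651, 0.6290) x3=(-0.8603, 0.5973, 0.0597)
step 18: x0=(1.9588, -0.3638, -0.8303) x1=(-1.9196, 0.8024, -1.4275) x2=(-0.0612, -1.4508, 0.6246) x3=(-0.8566, 0.6012, 0.0665)
step 19: x0=(1.9526, -0.3514, -0.8300) x1=(-1.9158, 0.7884, -1.4364) x2=(-0.0767, -1.4361, 0.6200) x3=(-0.8526, 0.6049, 0.0731)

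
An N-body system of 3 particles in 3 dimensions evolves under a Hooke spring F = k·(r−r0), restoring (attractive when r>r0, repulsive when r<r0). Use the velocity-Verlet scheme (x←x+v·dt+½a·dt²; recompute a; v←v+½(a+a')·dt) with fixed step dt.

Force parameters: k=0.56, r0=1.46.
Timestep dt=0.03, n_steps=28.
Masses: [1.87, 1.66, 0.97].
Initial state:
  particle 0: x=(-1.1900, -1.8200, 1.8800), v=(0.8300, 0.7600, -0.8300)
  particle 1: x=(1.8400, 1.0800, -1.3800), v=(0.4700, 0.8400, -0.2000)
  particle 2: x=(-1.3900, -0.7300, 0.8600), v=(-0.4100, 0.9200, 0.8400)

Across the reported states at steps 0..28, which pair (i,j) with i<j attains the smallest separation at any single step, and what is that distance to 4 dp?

step 0: x0=(-1.1900, -1.8200, 1.8800) x1=(1.8400, 1.0800, -1.3800) x2=(-1.3900, -0.7300, 0.8600)
step 1: x0=(-1.1648, -1.7969, 1.8548) x1=(1.8534, 1.1047, -1.3854) x2=(-1.4017, -0.7021, 0.8848)
step 2: x0=(-1.1390, -1.7733, 1.8289) x1=(1.8656, 1.1284, -1.3897) x2=(-1.4124, -0.6736, 0.9089)
step 3: x0=(-1.1127, -1.7490, 1.8024) x1=(1.8764, 1.1511, -1.3927) x2=(-1.4218, -0.6444, 0.9321)
step 4: x0=(-1.0857, -1.7242, 1.7753) x1=(1.8858, 1.1728, -1.3946) x2=(-1.4302, -0.6147, 0.9545)
step 5: x0=(-1.0582, -1.6989, 1.7476) x1=(1.8940, 1.1935, -1.3954) x2=(-1.4374, -0.5842, 0.9762)
step 6: x0=(-1.0301, -1.6730, 1.7193) x1=(1.9008, 1.2132, -1.3949) x2=(-1.4434, -0.5532, 0.9969)
step 7: x0=(-1.0014, -1.6466, 1.6904) x1=(1.9063, 1.2319, -1.3933) x2=(-1.4482, -0.5215, 1.0168)
step 8: x0=(-0.9721, -1.6196, 1.6609) x1=(1.9105, 1.2496, -1.3905) x2=(-1.4519, -0.4891, 1.0359)
step 9: x0=(-0.9423, -1.5921, 1.6308) x1=(1.9133, 1.2664, -1.3866) x2=(-1.4545, -0.4561, 1.0540)
step 10: x0=(-0.9120, -1.5641, 1.6002) x1=(1.9149, 1.2821, -1.3815) x2=(-1.4559, -0.4225, 1.0713)
step 11: x0=(-0.8811, -1.5355, 1.5690) x1=(1.9152, 1.2970, -1.3753) x2=(-1.4561, -0.3882, 1.0877)
step 12: x0=(-0.8496, -1.5065, 1.5372) x1=(1.9141, 1.3108, -1.3679) x2=(-1.4551, -0.3533, 1.1033)
step 13: x0=(-0.8176, -1.4769, 1.5050) x1=(1.9118, 1.3238, -1.3594) x2=(-1.4530, -0.3178, 1.1179)
step 14: x0=(-0.7851, -1.4468, 1.4721) x1=(1.9082, 1.3357, -1.3498) x2=(-1.4497, -0.2817, 1.1317)
step 15: x0=(-0.7521, -1.4162, 1.4388) x1=(1.9034, 1.3468, -1.3391) x2=(-1.4453, -0.2449, 1.1446)
step 16: x0=(-0.7186, -1.3851, 1.4049) x1=(1.8973, 1.3570, -1.3273) x2=(-1.4397, -0.2076, 1.1566)
step 17: x0=(-0.6845, -1.3535, 1.3706) x1=(1.8900, 1.3663, -1.3145) x2=(-1.4329, -0.1697, 1.1677)
step 18: x0=(-0.6500, -1.3214, 1.3357) x1=(1.8815, 1.3747, -1.3005) x2=(-1.4250, -0.1313, 1.1780)
step 19: x0=(-0.6151, -1.2888, 1.3004) x1=(1.8718, 1.3822, -1.2855) x2=(-1.4160, -0.0923, 1.1874)
step 20: x0=(-0.5796, -1.2558, 1.2646) x1=(1.8609, 1.3889, -1.2695) x2=(-1.4059, -0.0528, 1.1960)
step 21: x0=(-0.5438, -1.2223, 1.2283) x1=(1.8489, 1.3948, -1.2525) x2=(-1.3946, -0.0128, 1.2037)
step 22: x0=(-0.5075, -1.1883, 1.1916) x1=(1.8358, 1.3998, -1.2345) x2=(-1.3822, 0.0277, 1.2106)
step 23: x0=(-0.4708, -1.1538, 1.1545) x1=(1.8215, 1.4041, -1.2155) x2=(-1.3687, 0.0686, 1.2166)
step 24: x0=(-0.4337, -1.1189, 1.1169) x1=(1.8061, 1.4076, -1.1956) x2=(-1.3540, 0.1100, 1.2218)
step 25: x0=(-0.3962, -1.0835, 1.0790) x1=(1.7897, 1.4104, -1.1747) x2=(-1.3383, 0.1518, 1.2262)
step 26: x0=(-0.3584, -1.0476, 1.0406) x1=(1.7722, 1.4124, -1.1529) x2=(-1.3215, 0.1939, 1.2298)
step 27: x0=(-0.3203, -1.0114, 1.0019) x1=(1.7538, 1.4137, -1.1303) x2=(-1.3037, 0.2364, 1.2325)
step 28: x0=(-0.2818, -0.9747, 0.9629) x1=(1.7343, 1.4143, -1.1068) x2=(-1.2847, 0.2792, 1.2345)

pair (0,2), distance 1.3706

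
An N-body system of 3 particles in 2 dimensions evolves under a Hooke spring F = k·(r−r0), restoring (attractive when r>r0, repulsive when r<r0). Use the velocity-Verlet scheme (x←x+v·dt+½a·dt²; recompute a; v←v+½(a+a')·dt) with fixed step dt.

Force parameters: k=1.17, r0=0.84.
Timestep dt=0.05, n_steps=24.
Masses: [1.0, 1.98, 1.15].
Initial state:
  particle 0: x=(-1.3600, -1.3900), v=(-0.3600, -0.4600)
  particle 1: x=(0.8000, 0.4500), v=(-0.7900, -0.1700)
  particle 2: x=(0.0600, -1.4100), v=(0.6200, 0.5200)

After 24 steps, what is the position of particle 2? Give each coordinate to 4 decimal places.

(0.4142, -0.4463)

step 0: x0=(-1.3600, -1.3900) x1=(0.8000, 0.4500) x2=(0.0600, -1.4100)
step 1: x0=(-1.3749, -1.4111) x1=(0.7591, 0.4397) x2=(0.0908, -1.3826)
step 2: x0=(-1.3836, -1.4284) x1=(0.7153, 0.4260) x2=(0.1210, -1.3526)
step 3: x0=(-1.3861, -1.4418) x1=(0.6690, 0.4090) x2=(0.1503, -1.3202)
step 4: x0=(-1.3823, -1.4512) x1=(0.6201, 0.3886) x2=(0.1786, -1.2856)
step 5: x0=(-1.3724, -1.4567) x1=(0.5688, 0.3651) x2=(0.2055, -1.2490)
step 6: x0=(-1.3564, -1.4583) x1=(0.5153, 0.3386) x2=(0.2311, -1.2107)
step 7: x0=(-1.3345, -1.4560) x1=(0.4597, 0.3093) x2=(0.2550, -1.1707)
step 8: x0=(-1.3068, -1.4498) x1=(0.4023, 0.2772) x2=(0.2773, -1.1295)
step 9: x0=(-1.2737, -1.4399) x1=(0.3431, 0.2426) x2=(0.2977, -1.0873)
step 10: x0=(-1.2353, -1.4263) x1=(0.2823, 0.2057) x2=(0.3163, -1.0442)
step 11: x0=(-1.1920, -1.4093) x1=(0.2202, 0.1667) x2=(0.3329, -1.0005)
step 12: x0=(-1.1442, -1.3888) x1=(0.1569, 0.1258) x2=(0.3477, -0.9565)
step 13: x0=(-1.0921, -1.3653) x1=(0.0925, 0.0833) x2=(0.3606, -0.9123)
step 14: x0=(-1.0362, -1.3388) x1=(0.0272, 0.0392) x2=(0.3717, -0.8682)
step 15: x0=(-0.9769, -1.3096) x1=(-0.0388, -0.0060) x2=(0.3812, -0.8243)
step 16: x0=(-0.9147, -1.2781) x1=(-0.1054, -0.0523) x2=(0.3891, -0.7807)
step 17: x0=(-0.8499, -1.2444) x1=(-0.1725, -0.0994) x2=(0.3957, -0.7375)
step 18: x0=(-0.7830, -1.2089) x1=(-0.2400, -0.1471) x2=(0.4010, -0.6948)
step 19: x0=(-0.7145, -1.1719) x1=(-0.3077, -0.1953) x2=(0.4053, -0.6526)
step 20: x0=(-0.6446, -1.1339) x1=(-0.3755, -0.2438) x2=(0.4086, -0.6107)
step 21: x0=(-0.5738, -1.0952) x1=(-0.4433, -0.2925) x2=(0.4111, -0.5692)
step 22: x0=(-0.5023, -1.0563) x1=(-0.5110, -0.3411) x2=(0.4129, -0.5280)
step 23: x0=(-0.4302, -1.0173) x1=(-0.5786, -0.3896) x2=(0.4139, -0.4871)
step 24: x0=(-0.3576, -0.9787) x1=(-0.6460, -0.4379) x2=(0.4142, -0.4463)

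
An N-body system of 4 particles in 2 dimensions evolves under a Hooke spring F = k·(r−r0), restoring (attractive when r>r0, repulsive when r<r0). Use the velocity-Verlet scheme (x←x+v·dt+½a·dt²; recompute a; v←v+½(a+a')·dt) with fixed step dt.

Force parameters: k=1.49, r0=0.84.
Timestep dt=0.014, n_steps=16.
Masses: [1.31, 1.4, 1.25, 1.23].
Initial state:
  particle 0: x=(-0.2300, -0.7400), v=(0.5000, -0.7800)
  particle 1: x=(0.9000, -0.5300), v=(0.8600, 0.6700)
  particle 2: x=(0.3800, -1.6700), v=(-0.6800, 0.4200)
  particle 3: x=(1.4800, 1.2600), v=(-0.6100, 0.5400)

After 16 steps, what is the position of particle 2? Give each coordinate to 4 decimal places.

(0.2559, -1.4967)

step 0: x0=(-0.2300, -0.7400) x1=(0.9000, -0.5300) x2=(0.3800, -1.6700) x3=(1.4800, 1.2600)
step 1: x0=(-0.2228, -0.7508) x1=(0.9120, -0.5206) x2=(0.3706, -1.6638) x3=(1.4712, 1.2670)
step 2: x0=(-0.2153, -0.7613) x1=(0.9240, -0.5110) x2=(0.3614, -1.6570) x3=(1.4618, 1.2730)
step 3: x0=(-0.2074, -0.7715) x1=(0.9359, -0.5014) x2=(0.3523, -1.6495) x3=(1.4520, 1.2779)
step 4: x0=(-0.1992, -0.7815) x1=(0.9478, -0.4916) x2=(0.3435, -1.6414) x3=(1.4415, 1.2817)
step 5: x0=(-0.1906, -0.7911) x1=(0.9597, -0.4817) x2=(0.3349, -1.6326) x3=(1.4306, 1.2844)
step 6: x0=(-0.1816, -0.8004) x1=(0.9714, -0.4718) x2=(0.3266, -1.6233) x3=(1.4192, 1.2861)
step 7: x0=(-0.1724, -0.8095) x1=(0.9831, -0.4617) x2=(0.3184, -1.6133) x3=(1.4072, 1.2867)
step 8: x0=(-0.1628, -0.8182) x1=(0.9947, -0.4516) x2=(0.3105, -1.6027) x3=(1.3948, 1.2863)
step 9: x0=(-0.1529, -0.8265) x1=(1.0063, -0.4414) x2=(0.3028, -1.5915) x3=(1.3819, 1.2848)
step 10: x0=(-0.1427, -0.8346) x1=(1.0177, -0.4311) x2=(0.2954, -1.5797) x3=(1.3684, 1.2822)
step 11: x0=(-0.1321, -0.8423) x1=(1.0291, -0.4208) x2=(0.2882, -1.5673) x3=(1.3546, 1.2786)
step 12: x0=(-0.1213, -0.8496) x1=(1.0403, -0.4104) x2=(0.2812, -1.5543) x3=(1.3402, 1.2740)
step 13: x0=(-0.1101, -0.8566) x1=(1.0515, -0.3999) x2=(0.2745, -1.5408) x3=(1.3254, 1.2683)
step 14: x0=(-0.0987, -0.8632) x1=(1.0625, -0.3894) x2=(0.2681, -1.5266) x3=(1.3102, 1.2616)
step 15: x0=(-0.0869, -0.8695) x1=(1.0734, -0.3788) x2=(0.2619, -1.5120) x3=(1.2945, 1.2539)
step 16: x0=(-0.0749, -0.8753) x1=(1.0842, -0.3682) x2=(0.2559, -1.4967) x3=(1.2784, 1.2452)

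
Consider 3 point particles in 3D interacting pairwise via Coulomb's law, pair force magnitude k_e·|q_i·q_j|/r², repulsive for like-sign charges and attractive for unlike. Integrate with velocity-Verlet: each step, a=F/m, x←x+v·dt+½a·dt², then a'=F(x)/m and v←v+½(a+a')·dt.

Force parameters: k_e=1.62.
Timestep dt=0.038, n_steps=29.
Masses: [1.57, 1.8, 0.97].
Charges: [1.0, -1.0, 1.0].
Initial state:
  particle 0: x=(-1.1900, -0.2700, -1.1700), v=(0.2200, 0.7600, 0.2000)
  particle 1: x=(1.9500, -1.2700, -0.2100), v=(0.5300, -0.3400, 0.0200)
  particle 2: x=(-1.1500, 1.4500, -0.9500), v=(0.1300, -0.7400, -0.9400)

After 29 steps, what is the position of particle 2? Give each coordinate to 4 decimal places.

step 0: x0=(-1.1900, -0.2700, -1.1700) x1=(1.9500, -1.2700, -0.2100) x2=(-1.1500, 1.4500, -0.9500)
step 1: x0=(-1.1816, -0.2414, -1.1624) x1=(1.9701, -1.2829, -0.2093) x2=(-1.1450, 1.4222, -0.9857)
step 2: x0=(-1.1731, -0.2133, -1.1548) x1=(1.9900, -1.2957, -0.2086) x2=(-1.1399, 1.3952, -1.0212)
step 3: x0=(-1.1645, -0.1859, -1.1473) x1=(2.0097, -1.3084, -0.2079) x2=(-1.1346, 1.3691, -1.0566)
step 4: x0=(-1.1557, -0.1591, -1.1398) x1=(2.0293, -1.3210, -0.2073) x2=(-1.1293, 1.3438, -1.0920)
step 5: x0=(-1.1469, -0.1330, -1.1322) x1=(2.0488, -1.3336, -0.2067) x2=(-1.1238, 1.3195, -1.1273)
step 6: x0=(-1.1380, -0.1077, -1.1246) x1=(2.0681, -1.3461, -0.2062) x2=(-1.1182, 1.2963, -1.1625)
step 7: x0=(-1.1290, -0.0831, -1.1170) x1=(2.0873, -1.3585, -0.2057) x2=(-1.1125, 1.2742, -1.1978)
step 8: x0=(-1.1199, -0.0594, -1.1092) x1=(2.1063, -1.3708, -0.2053) x2=(-1.1066, 1.2534, -1.2331)
step 9: x0=(-1.1107, -0.0366, -1.1014) x1=(2.1251, -1.3830, -0.2049) x2=(-1.1007, 1.2338, -1.2685)
step 10: x0=(-1.1014, -0.0147, -1.0935) x1=(2.1439, -1.3952, -0.2046) x2=(-1.0946, 1.2156, -1.3041)
step 11: x0=(-1.0921, 0.0061, -1.0853) x1=(2.1625, -1.4073, -0.2043) x2=(-1.0885, 1.1989, -1.3399)
step 12: x0=(-1.0826, 0.0260, -1.0769) x1=(2.1809, -1.4192, -0.2040) x2=(-1.0822, 1.1837, -1.3760)
step 13: x0=(-1.0730, 0.0448, -1.0682) x1=(2.1992, -1.4312, -0.2038) x2=(-1.0759, 1.1700, -1.4124)
step 14: x0=(-1.0633, 0.0625, -1.0592) x1=(2.2174, -1.4430, -0.2036) x2=(-1.0694, 1.1579, -1.4494)
step 15: x0=(-1.0535, 0.0792, -1.0498) x1=(2.2354, -1.4548, -0.2034) x2=(-1.0629, 1.1474, -1.4869)
step 16: x0=(-1.0437, 0.0948, -1.0399) x1=(2.2533, -1.4664, -0.2033) x2=(-1.0562, 1.1385, -1.5251)
step 17: x0=(-1.0337, 0.1093, -1.0295) x1=(2.2711, -1.4780, -0.2033) x2=(-1.0496, 1.1312, -1.5640)
step 18: x0=(-1.0236, 0.1227, -1.0186) x1=(2.2888, -1.4896, -0.2032) x2=(-1.0428, 1.1255, -1.6037)
step 19: x0=(-1.0134, 0.1352, -1.0071) x1=(2.3063, -1.5010, -0.2033) x2=(-1.0360, 1.1212, -1.6443)
step 20: x0=(-1.0031, 0.1467, -0.9950) x1=(2.3237, -1.5124, -0.2033) x2=(-1.0291, 1.1183, -1.6857)
step 21: x0=(-0.9926, 0.1573, -0.9823) x1=(2.3409, -1.5237, -0.2034) x2=(-1.0222, 1.1167, -1.7282)
step 22: x0=(-0.9821, 0.1671, -0.9690) x1=(2.3581, -1.5349, -0.2036) x2=(-1.0152, 1.1163, -1.7715)
step 23: x0=(-0.9714, 0.1761, -0.9550) x1=(2.3751, -1.5460, -0.2037) x2=(-1.0082, 1.1171, -1.8159)
step 24: x0=(-0.9606, 0.1844, -0.9403) x1=(2.3920, -1.5571, -0.2039) x2=(-1.0011, 1.1189, -1.8612)
step 25: x0=(-0.9498, 0.1920, -0.9250) x1=(2.4088, -1.5681, -0.2042) x2=(-0.9940, 1.1216, -1.9075)
step 26: x0=(-0.9388, 0.1990, -0.9092) x1=(2.4254, -1.5790, -0.2045) x2=(-0.9869, 1.1252, -1.9546)
step 27: x0=(-0.9276, 0.2055, -0.8927) x1=(2.4419, -1.5899, -0.2048) x2=(-0.9797, 1.1295, -2.0027)
step 28: x0=(-0.9164, 0.2115, -0.8757) x1=(2.4584, -1.6006, -0.2052) x2=(-0.9725, 1.1345, -2.0516)
step 29: x0=(-0.9051, 0.2170, -0.8581) x1=(2.4747, -1.6113, -0.2056) x2=(-0.9653, 1.1401, -2.1013)

(-0.9653, 1.1401, -2.1013)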